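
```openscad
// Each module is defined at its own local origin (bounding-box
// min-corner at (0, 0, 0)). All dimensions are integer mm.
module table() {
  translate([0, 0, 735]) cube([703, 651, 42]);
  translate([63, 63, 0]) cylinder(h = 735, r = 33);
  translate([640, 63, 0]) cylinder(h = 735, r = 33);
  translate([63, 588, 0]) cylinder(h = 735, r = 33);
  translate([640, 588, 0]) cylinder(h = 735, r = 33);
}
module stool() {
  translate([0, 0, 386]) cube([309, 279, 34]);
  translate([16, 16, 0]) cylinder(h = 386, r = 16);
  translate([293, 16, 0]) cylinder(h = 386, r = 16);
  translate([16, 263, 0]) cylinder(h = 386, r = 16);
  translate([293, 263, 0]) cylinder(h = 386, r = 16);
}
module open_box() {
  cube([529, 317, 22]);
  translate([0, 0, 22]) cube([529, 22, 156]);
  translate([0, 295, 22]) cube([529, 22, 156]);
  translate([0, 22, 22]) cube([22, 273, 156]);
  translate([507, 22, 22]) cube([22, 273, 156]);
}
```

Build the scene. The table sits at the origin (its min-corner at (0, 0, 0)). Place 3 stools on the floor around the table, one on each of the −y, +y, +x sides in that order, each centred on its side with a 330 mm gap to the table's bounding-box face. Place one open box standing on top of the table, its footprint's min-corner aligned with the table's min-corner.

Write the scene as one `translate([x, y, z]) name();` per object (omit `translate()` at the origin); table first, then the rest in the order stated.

table();
translate([197, -609, 0]) stool();
translate([197, 981, 0]) stool();
translate([1033, 186, 0]) stool();
translate([0, 0, 777]) open_box();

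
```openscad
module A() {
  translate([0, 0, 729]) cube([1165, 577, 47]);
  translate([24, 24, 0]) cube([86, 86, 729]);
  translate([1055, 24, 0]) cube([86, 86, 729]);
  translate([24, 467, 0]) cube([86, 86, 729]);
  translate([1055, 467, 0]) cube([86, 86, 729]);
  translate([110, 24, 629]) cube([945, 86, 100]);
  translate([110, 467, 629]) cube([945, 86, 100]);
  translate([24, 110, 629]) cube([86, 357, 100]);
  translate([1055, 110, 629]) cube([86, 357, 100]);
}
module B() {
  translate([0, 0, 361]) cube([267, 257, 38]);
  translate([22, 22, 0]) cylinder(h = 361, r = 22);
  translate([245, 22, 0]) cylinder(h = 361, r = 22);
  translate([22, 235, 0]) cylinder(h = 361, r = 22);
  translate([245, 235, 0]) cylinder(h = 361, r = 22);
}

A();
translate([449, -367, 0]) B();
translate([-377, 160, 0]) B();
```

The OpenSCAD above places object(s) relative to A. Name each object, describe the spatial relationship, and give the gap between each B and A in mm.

Each stool's nearest face is 110 mm from the table's bounding box.

A is a table. B is a stool. Two stools sit around the table at the −y, −x sides. The gap between each stool and the table is 110 mm.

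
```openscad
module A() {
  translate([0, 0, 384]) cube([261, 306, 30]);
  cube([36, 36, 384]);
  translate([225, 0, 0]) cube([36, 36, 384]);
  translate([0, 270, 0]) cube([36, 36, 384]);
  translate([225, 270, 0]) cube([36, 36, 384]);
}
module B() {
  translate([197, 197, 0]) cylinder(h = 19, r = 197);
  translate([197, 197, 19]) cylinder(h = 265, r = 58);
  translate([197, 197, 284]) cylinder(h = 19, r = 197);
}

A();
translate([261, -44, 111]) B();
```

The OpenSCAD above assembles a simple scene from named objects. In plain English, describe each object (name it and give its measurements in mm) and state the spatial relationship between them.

A is a simple wooden stool: a rectangular seat 261 mm (x) by 306 mm (y), 30 mm thick, top face at z = 414 mm, on four square legs, each 36×36 mm in cross-section. The legs rest on z = 0, each flush with a corner of the seat.

B is a spool: two coaxial disc flanges of radius 197 mm and thickness 19 mm, joined by a core cylinder of radius 58 mm and height 265 mm. The lower flange rests on z = 0 and the three cylinders share a vertical axis.

The spool is beside the stool with their tops flush at z = 414.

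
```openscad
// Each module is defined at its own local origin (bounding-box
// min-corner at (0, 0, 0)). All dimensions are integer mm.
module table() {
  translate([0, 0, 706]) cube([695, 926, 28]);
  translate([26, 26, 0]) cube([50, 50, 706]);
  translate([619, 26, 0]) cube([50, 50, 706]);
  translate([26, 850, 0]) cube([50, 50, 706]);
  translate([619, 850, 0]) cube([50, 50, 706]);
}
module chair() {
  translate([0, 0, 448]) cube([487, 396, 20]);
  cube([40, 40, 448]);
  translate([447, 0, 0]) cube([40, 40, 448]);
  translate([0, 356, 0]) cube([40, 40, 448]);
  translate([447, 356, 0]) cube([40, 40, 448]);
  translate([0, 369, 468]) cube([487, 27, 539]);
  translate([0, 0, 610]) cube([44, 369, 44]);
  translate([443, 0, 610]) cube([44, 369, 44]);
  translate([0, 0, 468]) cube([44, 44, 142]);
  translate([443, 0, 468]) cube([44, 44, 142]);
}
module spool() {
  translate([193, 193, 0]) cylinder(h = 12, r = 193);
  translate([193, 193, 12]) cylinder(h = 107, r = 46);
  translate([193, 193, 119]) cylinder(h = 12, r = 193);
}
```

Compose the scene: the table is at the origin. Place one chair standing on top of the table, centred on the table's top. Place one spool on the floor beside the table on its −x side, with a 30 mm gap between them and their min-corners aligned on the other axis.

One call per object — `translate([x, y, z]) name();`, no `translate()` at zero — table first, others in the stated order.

table();
translate([104, 265, 734]) chair();
translate([-416, 0, 0]) spool();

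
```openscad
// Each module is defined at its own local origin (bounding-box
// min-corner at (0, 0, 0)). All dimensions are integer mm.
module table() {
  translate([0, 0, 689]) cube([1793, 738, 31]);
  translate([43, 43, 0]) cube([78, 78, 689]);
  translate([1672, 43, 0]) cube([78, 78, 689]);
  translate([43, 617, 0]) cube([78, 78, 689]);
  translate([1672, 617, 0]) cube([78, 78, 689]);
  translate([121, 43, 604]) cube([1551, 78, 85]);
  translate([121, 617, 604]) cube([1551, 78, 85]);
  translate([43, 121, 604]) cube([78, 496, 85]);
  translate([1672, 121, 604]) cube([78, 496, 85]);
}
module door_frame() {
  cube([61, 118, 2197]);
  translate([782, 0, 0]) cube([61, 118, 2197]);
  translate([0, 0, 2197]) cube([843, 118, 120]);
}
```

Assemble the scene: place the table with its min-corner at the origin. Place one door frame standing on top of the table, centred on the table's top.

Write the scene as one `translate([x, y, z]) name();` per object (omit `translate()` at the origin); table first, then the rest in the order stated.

table();
translate([475, 310, 720]) door_frame();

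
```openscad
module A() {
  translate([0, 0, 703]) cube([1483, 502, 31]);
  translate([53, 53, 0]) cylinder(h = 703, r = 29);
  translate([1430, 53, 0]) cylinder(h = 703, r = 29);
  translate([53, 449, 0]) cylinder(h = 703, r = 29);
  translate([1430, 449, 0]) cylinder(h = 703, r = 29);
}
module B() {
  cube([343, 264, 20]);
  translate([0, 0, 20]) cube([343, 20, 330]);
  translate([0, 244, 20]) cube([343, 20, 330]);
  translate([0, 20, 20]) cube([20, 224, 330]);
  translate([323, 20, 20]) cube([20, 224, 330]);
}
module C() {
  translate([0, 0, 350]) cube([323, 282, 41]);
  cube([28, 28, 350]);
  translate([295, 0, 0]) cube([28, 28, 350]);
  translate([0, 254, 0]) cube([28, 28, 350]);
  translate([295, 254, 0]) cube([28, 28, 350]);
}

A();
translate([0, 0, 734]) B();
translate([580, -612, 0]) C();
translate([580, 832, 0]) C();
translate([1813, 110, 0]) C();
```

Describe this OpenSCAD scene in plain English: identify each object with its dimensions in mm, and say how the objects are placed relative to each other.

A is a table: top 1483 mm (x) × 502 mm (y), 31 mm thick, upper face at z = 734 mm, on four round legs of 58 mm diameter, each leg's bounding box inset 24 mm from the nearest pair of top edges, running from z = 0 to the bottom of the top.

B is an open storage box with external size 343×264×350 mm and wall thickness 20 mm (the base is also 20 mm thick). The base covers the whole footprint; the four walls stand on the base, with the y-facing walls full-width and the x-facing walls fitting between their inner faces.

C is a four-legged stool. The seat is a 323×282×41 mm slab whose top surface is at z = 391 mm; four square legs, each 28×28 mm in cross-section, run from the floor (z = 0) to the underside of the seat, each flush with a corner of the seat.

The open box is on top of the table. Three stools sit around the table at the −y, +y, +x sides.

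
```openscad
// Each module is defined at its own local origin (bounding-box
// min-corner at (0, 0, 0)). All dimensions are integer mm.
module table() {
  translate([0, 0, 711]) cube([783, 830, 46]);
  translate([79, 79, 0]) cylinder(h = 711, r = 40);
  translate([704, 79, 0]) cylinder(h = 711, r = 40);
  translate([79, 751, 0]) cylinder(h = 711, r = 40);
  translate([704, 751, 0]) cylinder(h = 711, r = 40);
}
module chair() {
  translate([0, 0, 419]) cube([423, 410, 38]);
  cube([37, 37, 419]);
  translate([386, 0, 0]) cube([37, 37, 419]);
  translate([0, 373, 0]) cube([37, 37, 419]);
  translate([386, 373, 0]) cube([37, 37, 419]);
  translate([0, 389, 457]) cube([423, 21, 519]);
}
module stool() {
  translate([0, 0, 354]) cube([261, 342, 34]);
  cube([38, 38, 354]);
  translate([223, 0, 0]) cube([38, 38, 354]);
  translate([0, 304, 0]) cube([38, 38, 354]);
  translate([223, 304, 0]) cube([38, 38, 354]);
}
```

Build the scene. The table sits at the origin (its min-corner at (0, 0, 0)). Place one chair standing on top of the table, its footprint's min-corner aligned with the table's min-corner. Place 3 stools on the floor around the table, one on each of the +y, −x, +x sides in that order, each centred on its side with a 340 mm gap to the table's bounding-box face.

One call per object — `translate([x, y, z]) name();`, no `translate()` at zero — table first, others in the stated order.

table();
translate([0, 0, 757]) chair();
translate([261, 1170, 0]) stool();
translate([-601, 244, 0]) stool();
translate([1123, 244, 0]) stool();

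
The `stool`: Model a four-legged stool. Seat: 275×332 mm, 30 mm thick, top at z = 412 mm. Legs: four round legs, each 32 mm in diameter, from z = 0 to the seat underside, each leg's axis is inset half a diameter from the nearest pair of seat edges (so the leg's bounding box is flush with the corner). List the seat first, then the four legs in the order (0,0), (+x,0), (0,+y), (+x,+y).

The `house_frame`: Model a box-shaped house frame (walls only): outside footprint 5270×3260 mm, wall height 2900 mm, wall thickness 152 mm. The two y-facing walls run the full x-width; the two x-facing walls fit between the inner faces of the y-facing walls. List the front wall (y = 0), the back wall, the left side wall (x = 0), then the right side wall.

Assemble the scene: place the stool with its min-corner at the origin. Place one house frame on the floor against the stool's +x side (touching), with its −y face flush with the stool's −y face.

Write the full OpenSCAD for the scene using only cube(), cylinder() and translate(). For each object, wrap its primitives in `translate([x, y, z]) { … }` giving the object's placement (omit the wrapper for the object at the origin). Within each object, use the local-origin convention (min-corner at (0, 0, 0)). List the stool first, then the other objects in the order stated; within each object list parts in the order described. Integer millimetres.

translate([0, 0, 382]) cube([275, 332, 30]);
translate([16, 16, 0]) cylinder(h = 382, r = 16);
translate([259, 16, 0]) cylinder(h = 382, r = 16);
translate([16, 316, 0]) cylinder(h = 382, r = 16);
translate([259, 316, 0]) cylinder(h = 382, r = 16);
translate([275, 0, 0]) {
  cube([5270, 152, 2900]);
  translate([0, 3108, 0]) cube([5270, 152, 2900]);
  translate([0, 152, 0]) cube([152, 2956, 2900]);
  translate([5118, 152, 0]) cube([152, 2956, 2900]);
}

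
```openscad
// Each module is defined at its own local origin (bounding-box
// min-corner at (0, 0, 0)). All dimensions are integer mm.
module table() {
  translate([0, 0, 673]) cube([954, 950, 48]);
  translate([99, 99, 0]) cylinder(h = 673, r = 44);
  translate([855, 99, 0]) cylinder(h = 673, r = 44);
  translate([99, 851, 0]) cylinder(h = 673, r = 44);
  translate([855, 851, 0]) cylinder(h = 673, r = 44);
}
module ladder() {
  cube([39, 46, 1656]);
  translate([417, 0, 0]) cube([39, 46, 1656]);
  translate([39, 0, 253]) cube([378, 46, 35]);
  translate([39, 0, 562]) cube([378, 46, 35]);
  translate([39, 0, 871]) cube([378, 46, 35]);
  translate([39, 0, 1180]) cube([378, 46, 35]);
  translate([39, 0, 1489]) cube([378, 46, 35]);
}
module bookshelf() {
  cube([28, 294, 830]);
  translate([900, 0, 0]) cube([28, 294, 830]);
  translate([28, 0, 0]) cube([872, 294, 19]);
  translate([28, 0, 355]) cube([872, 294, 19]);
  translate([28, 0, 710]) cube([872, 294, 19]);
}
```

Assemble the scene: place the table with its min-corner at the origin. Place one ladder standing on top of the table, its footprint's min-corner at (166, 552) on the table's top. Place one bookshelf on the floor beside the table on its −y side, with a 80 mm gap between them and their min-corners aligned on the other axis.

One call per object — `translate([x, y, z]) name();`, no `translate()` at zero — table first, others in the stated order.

table();
translate([166, 552, 721]) ladder();
translate([0, -374, 0]) bookshelf();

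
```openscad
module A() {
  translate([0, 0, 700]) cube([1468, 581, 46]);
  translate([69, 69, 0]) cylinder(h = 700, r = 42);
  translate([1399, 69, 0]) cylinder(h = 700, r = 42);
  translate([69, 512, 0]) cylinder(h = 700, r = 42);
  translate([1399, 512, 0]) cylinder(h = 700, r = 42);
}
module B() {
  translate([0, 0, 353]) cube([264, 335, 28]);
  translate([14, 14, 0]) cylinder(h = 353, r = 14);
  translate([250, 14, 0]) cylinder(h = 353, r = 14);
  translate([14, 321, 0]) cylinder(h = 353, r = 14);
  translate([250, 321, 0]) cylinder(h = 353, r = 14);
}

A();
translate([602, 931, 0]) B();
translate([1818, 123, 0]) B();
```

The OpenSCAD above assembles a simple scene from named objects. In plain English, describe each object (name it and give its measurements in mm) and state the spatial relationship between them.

A is a table with a 1468×581 mm rectangular top, 46 mm thick, top surface at z = 746 mm, supported by four round legs of 84 mm diameter, each leg's bounding box inset 27 mm from the nearest pair of top edges, running from the floor.

B is a simple wooden stool: a rectangular seat 264 mm (x) by 335 mm (y), 28 mm thick, top face at z = 381 mm, on four round legs, each 28 mm in diameter. The legs rest on z = 0, each leg's axis is inset half a diameter from the nearest pair of seat edges (so the leg's bounding box is flush with the corner).

Two stools sit around the table at the +y, +x sides.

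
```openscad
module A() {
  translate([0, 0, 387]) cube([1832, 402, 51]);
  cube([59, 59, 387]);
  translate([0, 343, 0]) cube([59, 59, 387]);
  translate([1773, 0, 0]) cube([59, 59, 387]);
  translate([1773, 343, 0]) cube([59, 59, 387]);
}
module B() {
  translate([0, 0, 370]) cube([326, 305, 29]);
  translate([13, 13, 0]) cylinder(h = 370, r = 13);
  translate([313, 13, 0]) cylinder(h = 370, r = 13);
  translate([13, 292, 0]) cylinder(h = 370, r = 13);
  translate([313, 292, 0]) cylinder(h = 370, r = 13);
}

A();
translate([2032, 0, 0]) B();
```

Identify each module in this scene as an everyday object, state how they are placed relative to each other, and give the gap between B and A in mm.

The stool's nearest face is 200 mm from the bench's +x face.

A is a bench. B is a stool. The stool is on the floor beside the bench on its +x side. The gap between the stool and the bench is 200 mm.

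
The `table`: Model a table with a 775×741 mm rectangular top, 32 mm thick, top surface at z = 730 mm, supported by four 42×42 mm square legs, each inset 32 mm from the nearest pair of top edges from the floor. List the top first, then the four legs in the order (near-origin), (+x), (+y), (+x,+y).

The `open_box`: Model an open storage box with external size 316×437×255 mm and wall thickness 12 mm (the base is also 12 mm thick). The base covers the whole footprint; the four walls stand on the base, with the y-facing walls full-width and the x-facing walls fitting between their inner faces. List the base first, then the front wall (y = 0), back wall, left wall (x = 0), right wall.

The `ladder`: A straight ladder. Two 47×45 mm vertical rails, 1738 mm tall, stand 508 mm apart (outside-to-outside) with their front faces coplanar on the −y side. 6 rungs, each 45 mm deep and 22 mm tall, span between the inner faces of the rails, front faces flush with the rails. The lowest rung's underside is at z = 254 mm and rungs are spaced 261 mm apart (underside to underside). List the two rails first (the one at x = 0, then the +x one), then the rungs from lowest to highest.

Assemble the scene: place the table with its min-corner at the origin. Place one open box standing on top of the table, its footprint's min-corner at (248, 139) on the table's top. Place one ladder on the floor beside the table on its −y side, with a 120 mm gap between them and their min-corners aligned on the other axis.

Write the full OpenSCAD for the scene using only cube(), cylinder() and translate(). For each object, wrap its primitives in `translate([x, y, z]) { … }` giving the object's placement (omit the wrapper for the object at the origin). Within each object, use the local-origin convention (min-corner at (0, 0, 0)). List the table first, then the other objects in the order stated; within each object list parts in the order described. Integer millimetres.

translate([0, 0, 698]) cube([775, 741, 32]);
translate([32, 32, 0]) cube([42, 42, 698]);
translate([701, 32, 0]) cube([42, 42, 698]);
translate([32, 667, 0]) cube([42, 42, 698]);
translate([701, 667, 0]) cube([42, 42, 698]);
translate([248, 139, 730]) {
  cube([316, 437, 12]);
  translate([0, 0, 12]) cube([316, 12, 243]);
  translate([0, 425, 12]) cube([316, 12, 243]);
  translate([0, 12, 12]) cube([12, 413, 243]);
  translate([304, 12, 12]) cube([12, 413, 243]);
}
translate([0, -165, 0]) {
  cube([47, 45, 1738]);
  translate([461, 0, 0]) cube([47, 45, 1738]);
  translate([47, 0, 254]) cube([414, 45, 22]);
  translate([47, 0, 515]) cube([414, 45, 22]);
  translate([47, 0, 776]) cube([414, 45, 22]);
  translate([47, 0, 1037]) cube([414, 45, 22]);
  translate([47, 0, 1298]) cube([414, 45, 22]);
  translate([47, 0, 1559]) cube([414, 45, 22]);
}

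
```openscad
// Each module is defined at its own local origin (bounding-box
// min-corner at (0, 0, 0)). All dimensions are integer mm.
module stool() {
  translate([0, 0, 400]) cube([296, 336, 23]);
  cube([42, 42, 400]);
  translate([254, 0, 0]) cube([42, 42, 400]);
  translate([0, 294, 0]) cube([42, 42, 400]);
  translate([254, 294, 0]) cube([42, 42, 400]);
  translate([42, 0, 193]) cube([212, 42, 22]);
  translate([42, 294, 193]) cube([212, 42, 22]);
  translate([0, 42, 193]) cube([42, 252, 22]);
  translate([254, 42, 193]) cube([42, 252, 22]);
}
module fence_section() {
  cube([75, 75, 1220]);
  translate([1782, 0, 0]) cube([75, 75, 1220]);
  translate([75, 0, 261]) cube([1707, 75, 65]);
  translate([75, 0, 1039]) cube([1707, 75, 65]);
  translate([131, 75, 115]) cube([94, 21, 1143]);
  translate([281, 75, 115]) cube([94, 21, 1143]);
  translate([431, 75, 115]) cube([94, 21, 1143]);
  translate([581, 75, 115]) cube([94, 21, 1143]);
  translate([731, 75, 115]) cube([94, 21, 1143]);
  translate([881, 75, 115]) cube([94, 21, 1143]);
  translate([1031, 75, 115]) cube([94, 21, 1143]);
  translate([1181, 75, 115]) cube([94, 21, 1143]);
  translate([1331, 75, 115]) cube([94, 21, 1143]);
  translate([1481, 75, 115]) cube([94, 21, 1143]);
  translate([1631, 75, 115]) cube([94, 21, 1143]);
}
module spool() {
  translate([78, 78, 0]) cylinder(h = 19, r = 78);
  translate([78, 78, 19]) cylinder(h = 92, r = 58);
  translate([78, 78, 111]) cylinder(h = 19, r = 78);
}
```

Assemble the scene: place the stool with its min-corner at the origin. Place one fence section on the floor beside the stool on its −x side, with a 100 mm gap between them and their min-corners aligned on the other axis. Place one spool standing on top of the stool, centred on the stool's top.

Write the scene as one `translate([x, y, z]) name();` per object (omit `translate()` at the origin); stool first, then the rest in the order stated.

stool();
translate([-1957, 0, 0]) fence_section();
translate([70, 90, 423]) spool();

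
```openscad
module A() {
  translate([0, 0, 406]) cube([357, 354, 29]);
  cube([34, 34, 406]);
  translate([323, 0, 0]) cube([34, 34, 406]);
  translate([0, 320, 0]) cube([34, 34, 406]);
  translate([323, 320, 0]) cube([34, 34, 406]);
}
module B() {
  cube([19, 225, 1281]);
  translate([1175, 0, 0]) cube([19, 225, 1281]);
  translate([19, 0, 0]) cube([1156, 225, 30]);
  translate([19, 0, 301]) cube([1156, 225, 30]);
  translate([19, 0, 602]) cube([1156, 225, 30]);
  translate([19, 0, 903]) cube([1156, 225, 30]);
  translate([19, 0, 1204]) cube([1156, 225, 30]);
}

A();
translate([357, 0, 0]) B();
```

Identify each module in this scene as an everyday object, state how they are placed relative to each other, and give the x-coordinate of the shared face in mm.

A is a stool. B is a bookshelf. The bookshelf is against the stool's +x side, with their −y faces flush. The x-coordinate of the shared face is 357 mm.

The stool's +x face and the bookshelf's −x face are both at x = 357 mm.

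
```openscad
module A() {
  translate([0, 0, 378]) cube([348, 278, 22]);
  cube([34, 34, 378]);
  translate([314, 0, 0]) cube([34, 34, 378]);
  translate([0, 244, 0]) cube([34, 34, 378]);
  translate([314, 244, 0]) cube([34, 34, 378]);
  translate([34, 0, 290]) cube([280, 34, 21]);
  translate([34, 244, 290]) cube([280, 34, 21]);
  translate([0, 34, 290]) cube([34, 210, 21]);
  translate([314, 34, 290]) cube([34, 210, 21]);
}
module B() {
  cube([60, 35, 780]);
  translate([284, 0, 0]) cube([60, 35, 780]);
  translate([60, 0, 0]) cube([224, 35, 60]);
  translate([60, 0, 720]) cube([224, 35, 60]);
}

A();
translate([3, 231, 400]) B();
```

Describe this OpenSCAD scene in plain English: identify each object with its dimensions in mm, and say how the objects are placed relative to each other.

A is a four-legged stool. The seat is 348×278 mm, 22 mm thick, top at z = 400 mm. It stands on four square legs, each 34×34 mm in cross-section, from z = 0 to the seat underside, each flush with a corner of the seat. Four stretchers, 34 mm wide and 21 mm tall, connect adjacent legs with their undersides at z = 290 mm, each running between the inner faces of the legs it joins and aligned with the legs' outer faces on the other axis.

B is a picture frame with a 224×660 mm rectangular opening (x by z) and a uniform 60 mm border on every side. Frame depth is 35 mm along y. It is built from two vertical stiles running the full outside height and two horizontal rails spanning the gap between the stiles.

The picture frame is on top of the stool.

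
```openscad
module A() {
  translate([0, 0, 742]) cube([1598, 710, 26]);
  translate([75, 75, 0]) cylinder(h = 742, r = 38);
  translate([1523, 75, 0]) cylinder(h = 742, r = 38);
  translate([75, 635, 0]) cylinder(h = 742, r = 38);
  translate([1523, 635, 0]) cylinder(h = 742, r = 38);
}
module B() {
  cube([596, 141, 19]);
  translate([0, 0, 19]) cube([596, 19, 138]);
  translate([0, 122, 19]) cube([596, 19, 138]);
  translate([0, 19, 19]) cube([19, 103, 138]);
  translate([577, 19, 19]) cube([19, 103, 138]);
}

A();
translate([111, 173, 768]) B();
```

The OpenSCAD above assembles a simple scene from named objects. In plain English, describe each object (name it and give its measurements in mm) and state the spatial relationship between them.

A is a table with a 1598×710 mm rectangular top, 26 mm thick, top surface at z = 768 mm, supported by four round legs of 76 mm diameter, each leg's bounding box inset 37 mm from the nearest pair of top edges, running from the floor.

B is an open-topped rectangular box: outside dimensions 596×141×157 mm, with a uniform wall and base thickness of 19 mm. The base is a full 596×141 slab on the floor; four walls sit on top of the base. The front and back walls (the −y and +y sides) span the full width; the two side walls fit between them.

The open box is on top of the table.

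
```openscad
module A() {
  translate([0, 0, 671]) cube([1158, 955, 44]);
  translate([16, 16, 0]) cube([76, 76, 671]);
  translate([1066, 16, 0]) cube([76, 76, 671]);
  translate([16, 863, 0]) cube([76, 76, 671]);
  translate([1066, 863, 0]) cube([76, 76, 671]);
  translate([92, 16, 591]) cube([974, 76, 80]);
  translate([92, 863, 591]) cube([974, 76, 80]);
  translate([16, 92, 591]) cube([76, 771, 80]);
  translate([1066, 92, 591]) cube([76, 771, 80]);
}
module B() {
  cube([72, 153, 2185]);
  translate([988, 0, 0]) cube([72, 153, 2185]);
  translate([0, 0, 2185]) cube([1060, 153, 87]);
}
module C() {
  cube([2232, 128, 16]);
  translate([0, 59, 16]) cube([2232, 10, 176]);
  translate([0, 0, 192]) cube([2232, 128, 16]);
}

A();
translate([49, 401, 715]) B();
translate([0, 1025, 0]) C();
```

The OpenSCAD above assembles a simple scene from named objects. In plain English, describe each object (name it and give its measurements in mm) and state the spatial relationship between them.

A is a table with a 1158×955 mm rectangular top, 44 mm thick, top surface at z = 715 mm, supported by four 76×76 mm square legs, each inset 16 mm from the nearest pair of top edges, running from the floor. Four apron rails, 76 mm thick and 80 mm tall, run between adjacent legs with their top edges flush with the underside of the top and their outer faces flush with the legs' outer faces.

B is a rectangular door frame: two vertical jambs of 72×153 mm section, 2185 mm tall, with a clear opening 916 mm wide between their inner faces. A header 87 mm tall and 153 mm deep lies on top of the jambs and spans the full outside width.

C is an I-beam lying along x, 2232 mm long. Overall section height 208 mm. Two flanges 128 mm wide (y) and 16 mm thick, one on the floor and one at the top; a web 10 mm thick runs between them, centred on the flange width.

The door frame is on top of the table, centred. The I-beam is on the floor beside the table on its +y side.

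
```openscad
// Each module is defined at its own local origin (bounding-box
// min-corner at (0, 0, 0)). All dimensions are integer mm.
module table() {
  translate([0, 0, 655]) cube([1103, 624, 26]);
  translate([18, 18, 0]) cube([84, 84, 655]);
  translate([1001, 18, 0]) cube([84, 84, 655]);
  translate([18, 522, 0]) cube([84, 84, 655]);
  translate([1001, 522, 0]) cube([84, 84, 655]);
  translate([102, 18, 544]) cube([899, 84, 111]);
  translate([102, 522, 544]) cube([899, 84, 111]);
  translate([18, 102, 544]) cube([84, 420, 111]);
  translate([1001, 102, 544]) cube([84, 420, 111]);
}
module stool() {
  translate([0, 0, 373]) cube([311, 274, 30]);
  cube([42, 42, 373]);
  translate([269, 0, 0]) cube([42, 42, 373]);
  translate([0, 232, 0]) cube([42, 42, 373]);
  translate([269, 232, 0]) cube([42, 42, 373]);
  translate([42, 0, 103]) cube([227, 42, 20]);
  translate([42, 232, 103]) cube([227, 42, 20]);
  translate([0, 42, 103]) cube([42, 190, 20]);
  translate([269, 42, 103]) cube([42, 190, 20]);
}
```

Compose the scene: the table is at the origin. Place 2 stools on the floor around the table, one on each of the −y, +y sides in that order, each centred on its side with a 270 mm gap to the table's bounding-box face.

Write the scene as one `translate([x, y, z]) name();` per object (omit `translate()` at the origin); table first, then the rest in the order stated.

table();
translate([396, -544, 0]) stool();
translate([396, 894, 0]) stool();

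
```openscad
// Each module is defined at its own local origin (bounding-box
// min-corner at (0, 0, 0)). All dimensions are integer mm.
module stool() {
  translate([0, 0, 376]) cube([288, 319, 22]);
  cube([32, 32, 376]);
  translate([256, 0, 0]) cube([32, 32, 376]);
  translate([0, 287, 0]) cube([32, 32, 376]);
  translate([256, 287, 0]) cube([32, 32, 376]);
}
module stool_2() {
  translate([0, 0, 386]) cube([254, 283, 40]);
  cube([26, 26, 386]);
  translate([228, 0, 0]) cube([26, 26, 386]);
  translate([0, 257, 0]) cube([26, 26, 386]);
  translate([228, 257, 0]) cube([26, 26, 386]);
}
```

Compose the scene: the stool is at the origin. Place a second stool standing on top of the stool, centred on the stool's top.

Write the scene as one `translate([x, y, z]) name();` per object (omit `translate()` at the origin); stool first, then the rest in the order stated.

stool();
translate([17, 18, 398]) stool_2();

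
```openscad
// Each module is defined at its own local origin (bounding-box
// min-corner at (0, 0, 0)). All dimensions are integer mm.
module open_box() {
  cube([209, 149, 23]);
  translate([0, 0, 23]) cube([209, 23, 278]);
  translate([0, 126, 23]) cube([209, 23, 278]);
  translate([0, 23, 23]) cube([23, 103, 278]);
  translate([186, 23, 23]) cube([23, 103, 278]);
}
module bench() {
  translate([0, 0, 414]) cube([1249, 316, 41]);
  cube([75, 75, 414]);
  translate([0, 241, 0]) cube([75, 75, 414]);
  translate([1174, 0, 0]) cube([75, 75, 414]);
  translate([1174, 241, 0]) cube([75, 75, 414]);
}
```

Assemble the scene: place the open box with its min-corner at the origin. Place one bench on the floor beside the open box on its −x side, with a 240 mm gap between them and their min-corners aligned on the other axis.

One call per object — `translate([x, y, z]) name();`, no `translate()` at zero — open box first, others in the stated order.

open_box();
translate([-1489, 0, 0]) bench();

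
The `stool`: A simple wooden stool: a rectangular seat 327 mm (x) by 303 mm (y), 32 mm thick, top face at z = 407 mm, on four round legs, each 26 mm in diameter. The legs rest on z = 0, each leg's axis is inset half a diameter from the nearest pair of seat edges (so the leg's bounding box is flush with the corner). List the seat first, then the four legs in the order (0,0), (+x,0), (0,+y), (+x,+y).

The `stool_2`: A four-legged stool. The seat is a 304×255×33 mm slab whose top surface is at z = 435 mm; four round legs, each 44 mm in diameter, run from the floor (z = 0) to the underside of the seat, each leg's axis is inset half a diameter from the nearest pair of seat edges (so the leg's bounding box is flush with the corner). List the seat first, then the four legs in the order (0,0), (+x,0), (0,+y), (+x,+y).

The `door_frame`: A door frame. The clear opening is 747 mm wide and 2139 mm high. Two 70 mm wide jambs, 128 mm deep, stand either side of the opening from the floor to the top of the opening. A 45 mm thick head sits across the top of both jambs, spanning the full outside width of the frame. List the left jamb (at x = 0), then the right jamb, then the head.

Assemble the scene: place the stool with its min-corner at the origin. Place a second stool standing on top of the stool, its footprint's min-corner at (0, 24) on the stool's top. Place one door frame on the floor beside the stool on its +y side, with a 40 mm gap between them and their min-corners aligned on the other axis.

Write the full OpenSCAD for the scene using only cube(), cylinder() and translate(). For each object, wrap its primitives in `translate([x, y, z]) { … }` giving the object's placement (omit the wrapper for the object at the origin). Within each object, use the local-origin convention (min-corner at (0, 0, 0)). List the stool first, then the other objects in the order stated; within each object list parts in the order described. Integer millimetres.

translate([0, 0, 375]) cube([327, 303, 32]);
translate([13, 13, 0]) cylinder(h = 375, r = 13);
translate([314, 13, 0]) cylinder(h = 375, r = 13);
translate([13, 290, 0]) cylinder(h = 375, r = 13);
translate([314, 290, 0]) cylinder(h = 375, r = 13);
translate([0, 24, 407]) {
  translate([0, 0, 402]) cube([304, 255, 33]);
  translate([22, 22, 0]) cylinder(h = 402, r = 22);
  translate([282, 22, 0]) cylinder(h = 402, r = 22);
  translate([22, 233, 0]) cylinder(h = 402, r = 22);
  translate([282, 233, 0]) cylinder(h = 402, r = 22);
}
translate([0, 343, 0]) {
  cube([70, 128, 2139]);
  translate([817, 0, 0]) cube([70, 128, 2139]);
  translate([0, 0, 2139]) cube([887, 128, 45]);
}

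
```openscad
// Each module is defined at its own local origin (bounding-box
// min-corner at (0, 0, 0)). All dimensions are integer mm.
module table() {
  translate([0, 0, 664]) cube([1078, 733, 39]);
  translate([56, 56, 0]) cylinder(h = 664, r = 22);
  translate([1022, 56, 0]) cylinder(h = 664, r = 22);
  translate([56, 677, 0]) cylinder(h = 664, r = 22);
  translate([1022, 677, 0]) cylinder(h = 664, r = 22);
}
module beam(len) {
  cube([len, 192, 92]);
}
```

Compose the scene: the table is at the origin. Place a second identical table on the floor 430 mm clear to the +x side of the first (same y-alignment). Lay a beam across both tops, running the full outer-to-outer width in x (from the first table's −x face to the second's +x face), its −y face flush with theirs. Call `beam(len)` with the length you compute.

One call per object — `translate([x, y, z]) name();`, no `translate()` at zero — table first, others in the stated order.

table();
translate([1508, 0, 0]) table();
translate([0, 0, 703]) beam(2586);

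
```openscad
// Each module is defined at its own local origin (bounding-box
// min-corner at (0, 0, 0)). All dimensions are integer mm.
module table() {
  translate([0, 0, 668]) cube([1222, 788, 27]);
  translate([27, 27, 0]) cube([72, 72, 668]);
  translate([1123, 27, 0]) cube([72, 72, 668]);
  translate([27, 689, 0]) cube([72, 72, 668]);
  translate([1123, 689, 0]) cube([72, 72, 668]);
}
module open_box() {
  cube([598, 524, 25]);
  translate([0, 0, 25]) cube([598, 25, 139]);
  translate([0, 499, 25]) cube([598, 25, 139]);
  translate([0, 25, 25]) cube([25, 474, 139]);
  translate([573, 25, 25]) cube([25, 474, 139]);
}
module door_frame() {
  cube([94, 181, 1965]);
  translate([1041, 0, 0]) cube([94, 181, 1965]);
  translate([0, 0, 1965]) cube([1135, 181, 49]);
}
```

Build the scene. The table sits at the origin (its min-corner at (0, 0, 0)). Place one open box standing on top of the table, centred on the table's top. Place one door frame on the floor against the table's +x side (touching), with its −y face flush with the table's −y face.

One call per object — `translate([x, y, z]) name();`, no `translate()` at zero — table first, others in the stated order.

table();
translate([312, 132, 695]) open_box();
translate([1222, 0, 0]) door_frame();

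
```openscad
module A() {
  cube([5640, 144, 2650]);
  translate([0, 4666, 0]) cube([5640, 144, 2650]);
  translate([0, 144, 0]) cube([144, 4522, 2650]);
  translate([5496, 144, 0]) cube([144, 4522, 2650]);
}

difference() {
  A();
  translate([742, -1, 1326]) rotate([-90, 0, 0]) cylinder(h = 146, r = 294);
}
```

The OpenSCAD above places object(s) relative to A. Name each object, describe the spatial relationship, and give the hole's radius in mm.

A is a house frame. The house frame has a circular hole through its front wall. The hole's radius is 294 mm.

The subtracted cylinder has r = 294 mm.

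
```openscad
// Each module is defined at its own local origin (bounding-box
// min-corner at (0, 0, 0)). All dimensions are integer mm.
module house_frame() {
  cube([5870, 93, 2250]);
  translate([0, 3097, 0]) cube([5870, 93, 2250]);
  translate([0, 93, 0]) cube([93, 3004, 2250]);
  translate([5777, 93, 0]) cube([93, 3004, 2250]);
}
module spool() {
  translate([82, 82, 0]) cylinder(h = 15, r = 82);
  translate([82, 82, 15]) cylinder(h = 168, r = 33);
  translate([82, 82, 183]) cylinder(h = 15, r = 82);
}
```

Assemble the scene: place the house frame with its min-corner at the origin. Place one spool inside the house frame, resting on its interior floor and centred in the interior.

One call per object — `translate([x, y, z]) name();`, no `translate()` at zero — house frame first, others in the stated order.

house_frame();
translate([2853, 1513, 0]) spool();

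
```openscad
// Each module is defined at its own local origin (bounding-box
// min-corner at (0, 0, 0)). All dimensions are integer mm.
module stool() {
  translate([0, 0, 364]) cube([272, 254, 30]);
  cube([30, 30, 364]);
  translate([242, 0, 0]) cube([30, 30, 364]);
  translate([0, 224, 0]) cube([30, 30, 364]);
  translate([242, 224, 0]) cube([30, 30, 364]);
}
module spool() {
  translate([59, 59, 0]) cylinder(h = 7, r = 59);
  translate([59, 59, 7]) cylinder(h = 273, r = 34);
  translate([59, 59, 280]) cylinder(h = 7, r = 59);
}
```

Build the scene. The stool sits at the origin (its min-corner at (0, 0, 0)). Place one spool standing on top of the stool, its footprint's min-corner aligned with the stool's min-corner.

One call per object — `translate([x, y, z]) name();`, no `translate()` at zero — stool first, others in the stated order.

stool();
translate([0, 0, 394]) spool();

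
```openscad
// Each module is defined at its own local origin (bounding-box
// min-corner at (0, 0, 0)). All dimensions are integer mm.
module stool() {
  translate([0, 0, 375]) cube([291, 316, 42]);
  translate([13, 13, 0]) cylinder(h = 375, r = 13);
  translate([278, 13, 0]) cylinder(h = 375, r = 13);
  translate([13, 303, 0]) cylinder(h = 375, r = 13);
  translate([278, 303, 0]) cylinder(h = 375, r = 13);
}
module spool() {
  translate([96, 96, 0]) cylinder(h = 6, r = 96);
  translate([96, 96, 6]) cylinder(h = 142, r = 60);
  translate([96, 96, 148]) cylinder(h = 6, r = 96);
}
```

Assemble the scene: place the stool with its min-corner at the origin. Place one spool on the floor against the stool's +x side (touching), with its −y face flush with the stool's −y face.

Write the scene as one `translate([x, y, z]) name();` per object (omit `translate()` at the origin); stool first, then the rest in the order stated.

stool();
translate([291, 0, 0]) spool();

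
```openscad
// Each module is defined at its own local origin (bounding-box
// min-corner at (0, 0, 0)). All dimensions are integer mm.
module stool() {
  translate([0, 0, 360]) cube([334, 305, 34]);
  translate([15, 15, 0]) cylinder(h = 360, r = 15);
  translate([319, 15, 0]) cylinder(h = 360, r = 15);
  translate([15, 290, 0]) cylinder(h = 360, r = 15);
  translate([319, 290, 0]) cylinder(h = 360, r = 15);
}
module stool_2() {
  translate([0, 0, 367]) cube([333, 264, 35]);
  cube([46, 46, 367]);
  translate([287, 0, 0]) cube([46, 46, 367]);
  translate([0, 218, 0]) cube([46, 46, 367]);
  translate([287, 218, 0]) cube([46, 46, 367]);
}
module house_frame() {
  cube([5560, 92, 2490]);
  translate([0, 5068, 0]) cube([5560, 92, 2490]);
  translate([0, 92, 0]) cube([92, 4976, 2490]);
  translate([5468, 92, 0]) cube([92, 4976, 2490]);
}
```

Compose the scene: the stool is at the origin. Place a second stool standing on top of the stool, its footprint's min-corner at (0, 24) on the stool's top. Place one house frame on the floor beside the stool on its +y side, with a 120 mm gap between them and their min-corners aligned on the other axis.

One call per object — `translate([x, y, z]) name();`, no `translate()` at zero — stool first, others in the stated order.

stool();
translate([0, 24, 394]) stool_2();
translate([0, 425, 0]) house_frame();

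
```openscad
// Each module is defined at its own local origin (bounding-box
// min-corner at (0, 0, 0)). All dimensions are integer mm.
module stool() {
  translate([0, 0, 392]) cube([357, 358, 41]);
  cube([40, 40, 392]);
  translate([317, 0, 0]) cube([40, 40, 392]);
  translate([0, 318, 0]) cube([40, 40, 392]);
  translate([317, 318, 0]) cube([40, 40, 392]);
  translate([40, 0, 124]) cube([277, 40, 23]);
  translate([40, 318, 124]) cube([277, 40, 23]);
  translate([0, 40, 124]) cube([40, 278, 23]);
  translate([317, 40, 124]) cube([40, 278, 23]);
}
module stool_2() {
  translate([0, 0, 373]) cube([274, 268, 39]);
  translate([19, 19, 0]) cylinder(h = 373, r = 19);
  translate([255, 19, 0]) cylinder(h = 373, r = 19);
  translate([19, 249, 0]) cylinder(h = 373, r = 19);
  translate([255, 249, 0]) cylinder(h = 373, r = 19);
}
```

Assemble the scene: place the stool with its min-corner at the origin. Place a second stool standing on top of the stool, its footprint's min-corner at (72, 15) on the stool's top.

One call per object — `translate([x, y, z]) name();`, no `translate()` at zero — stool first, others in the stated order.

stool();
translate([72, 15, 433]) stool_2();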